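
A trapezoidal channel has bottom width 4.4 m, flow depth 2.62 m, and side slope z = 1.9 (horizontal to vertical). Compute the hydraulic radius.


For a trapezoidal section with side slope z:
A = (b + z*y)*y = (4.4 + 1.9*2.62)*2.62 = 24.57 m^2.
P = b + 2*y*sqrt(1 + z^2) = 4.4 + 2*2.62*sqrt(1 + 1.9^2) = 15.651 m.
R = A/P = 24.57 / 15.651 = 1.5699 m.

1.5699


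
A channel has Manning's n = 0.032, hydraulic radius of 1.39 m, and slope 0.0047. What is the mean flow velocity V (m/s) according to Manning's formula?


Manning's equation gives V = (1/n) * R^(2/3) * S^(1/2).
First, compute R^(2/3) = 1.39^(2/3) = 1.2455.
Next, S^(1/2) = 0.0047^(1/2) = 0.068557.
Then 1/n = 1/0.032 = 31.25.
V = 31.25 * 1.2455 * 0.068557 = 2.6683 m/s.

2.6683


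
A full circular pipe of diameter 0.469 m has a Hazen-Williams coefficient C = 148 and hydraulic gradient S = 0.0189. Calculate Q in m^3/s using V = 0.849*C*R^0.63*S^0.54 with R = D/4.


For a full circular pipe, R = D/4 = 0.469/4 = 0.1172 m.
V = 0.849 * 148 * 0.1172^0.63 * 0.0189^0.54
  = 0.849 * 148 * 0.259144 * 0.117298
  = 3.8194 m/s.
Pipe area A = pi*D^2/4 = pi*0.469^2/4 = 0.1728 m^2.
Q = A * V = 0.1728 * 3.8194 = 0.6598 m^3/s.

0.6598


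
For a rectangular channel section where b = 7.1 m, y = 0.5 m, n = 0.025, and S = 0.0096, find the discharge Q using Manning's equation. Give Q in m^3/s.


For a rectangular channel, the cross-sectional area A = b * y = 7.1 * 0.5 = 3.55 m^2.
The wetted perimeter P = b + 2y = 7.1 + 2*0.5 = 8.1 m.
Hydraulic radius R = A/P = 3.55/8.1 = 0.4383 m.
Velocity V = (1/n)*R^(2/3)*S^(1/2) = (1/0.025)*0.4383^(2/3)*0.0096^(1/2) = 2.2613 m/s.
Discharge Q = A * V = 3.55 * 2.2613 = 8.028 m^3/s.

8.028


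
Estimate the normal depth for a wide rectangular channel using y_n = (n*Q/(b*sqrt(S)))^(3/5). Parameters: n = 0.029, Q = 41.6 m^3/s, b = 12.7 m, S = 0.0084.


We use the wide-channel approximation y_n = (n*Q/(b*sqrt(S)))^(3/5).
sqrt(S) = sqrt(0.0084) = 0.091652.
Numerator: n*Q = 0.029 * 41.6 = 1.2064.
Denominator: b*sqrt(S) = 12.7 * 0.091652 = 1.16398.
arg = 1.0364.
y_n = 1.0364^(3/5) = 1.0217 m.

1.0217


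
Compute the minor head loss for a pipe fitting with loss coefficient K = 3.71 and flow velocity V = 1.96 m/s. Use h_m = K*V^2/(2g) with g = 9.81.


Minor loss formula: h_m = K * V^2/(2g).
V^2 = 1.96^2 = 3.8416.
V^2/(2g) = 3.8416 / 19.62 = 0.1958 m.
h_m = 3.71 * 0.1958 = 0.7264 m.

0.7264


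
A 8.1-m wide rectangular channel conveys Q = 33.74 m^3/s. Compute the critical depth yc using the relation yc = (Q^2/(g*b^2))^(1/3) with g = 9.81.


Using yc = (Q^2 / (g * b^2))^(1/3):
Q^2 = 33.74^2 = 1138.39.
g * b^2 = 9.81 * 8.1^2 = 9.81 * 65.61 = 643.63.
Q^2 / (g*b^2) = 1138.39 / 643.63 = 1.7687.
yc = 1.7687^(1/3) = 1.2093 m.

1.2093


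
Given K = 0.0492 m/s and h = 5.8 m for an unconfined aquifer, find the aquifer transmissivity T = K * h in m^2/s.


Transmissivity is defined as T = K * h.
T = 0.0492 * 5.8
  = 0.2854 m^2/s.

0.2854


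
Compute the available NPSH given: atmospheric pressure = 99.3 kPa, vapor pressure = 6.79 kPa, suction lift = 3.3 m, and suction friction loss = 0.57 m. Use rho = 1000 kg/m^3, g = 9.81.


NPSHa = p_atm/(rho*g) - z_s - hf_s - p_vap/(rho*g).
p_atm/(rho*g) = 99.3*1000 / (1000*9.81) = 10.122 m.
p_vap/(rho*g) = 6.79*1000 / (1000*9.81) = 0.692 m.
NPSHa = 10.122 - 3.3 - 0.57 - 0.692
      = 5.56 m.

5.56


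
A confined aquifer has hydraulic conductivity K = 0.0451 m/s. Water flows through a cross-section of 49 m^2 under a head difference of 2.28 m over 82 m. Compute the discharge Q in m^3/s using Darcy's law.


Darcy's law: Q = K * A * i, where i = dh/L.
Hydraulic gradient i = 2.28 / 82 = 0.027805.
Q = 0.0451 * 49 * 0.027805
  = 0.0614 m^3/s.

0.0614


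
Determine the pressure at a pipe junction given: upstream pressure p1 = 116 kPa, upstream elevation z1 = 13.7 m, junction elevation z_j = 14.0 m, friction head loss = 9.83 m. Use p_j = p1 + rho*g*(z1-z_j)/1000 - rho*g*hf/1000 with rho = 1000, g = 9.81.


Junction pressure: p_j = p1 + rho*g*(z1 - z_j)/1000 - rho*g*hf/1000.
Elevation term = 1000*9.81*(13.7 - 14.0)/1000 = -2.943 kPa.
Friction term = 1000*9.81*9.83/1000 = 96.432 kPa.
p_j = 116 + -2.943 - 96.432 = 16.62 kPa.

16.62


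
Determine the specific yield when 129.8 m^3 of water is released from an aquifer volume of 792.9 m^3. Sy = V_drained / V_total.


Specific yield Sy = Volume drained / Total volume.
Sy = 129.8 / 792.9
   = 0.1637.

0.1637


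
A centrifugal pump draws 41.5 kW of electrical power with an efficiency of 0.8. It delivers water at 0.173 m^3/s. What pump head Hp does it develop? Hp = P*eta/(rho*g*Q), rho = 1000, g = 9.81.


Pump head formula: Hp = P * eta / (rho * g * Q).
Numerator: P * eta = 41.5 * 1000 * 0.8 = 33200.0 W.
Denominator: rho * g * Q = 1000 * 9.81 * 0.173 = 1697.13.
Hp = 33200.0 / 1697.13 = 19.56 m.

19.56


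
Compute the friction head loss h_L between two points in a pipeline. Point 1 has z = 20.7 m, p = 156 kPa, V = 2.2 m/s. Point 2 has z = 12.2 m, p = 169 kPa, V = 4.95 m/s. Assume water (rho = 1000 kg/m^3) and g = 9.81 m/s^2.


Total head at each section: H = z + p/(rho*g) + V^2/(2g).
H1 = 20.7 + 156*1000/(1000*9.81) + 2.2^2/(2*9.81)
   = 20.7 + 15.902 + 0.2467
   = 36.849 m.
H2 = 12.2 + 169*1000/(1000*9.81) + 4.95^2/(2*9.81)
   = 12.2 + 17.227 + 1.2489
   = 30.676 m.
h_L = H1 - H2 = 36.849 - 30.676 = 6.173 m.

6.173


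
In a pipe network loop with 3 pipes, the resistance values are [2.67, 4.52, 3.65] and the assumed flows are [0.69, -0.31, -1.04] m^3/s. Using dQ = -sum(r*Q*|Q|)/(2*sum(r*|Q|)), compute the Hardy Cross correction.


Numerator terms (r*Q*|Q|): 2.67*0.69*|0.69| = 1.2712; 4.52*-0.31*|-0.31| = -0.4344; 3.65*-1.04*|-1.04| = -3.9478.
Sum of numerator = -3.111.
Denominator terms (r*|Q|): 2.67*|0.69| = 1.8423; 4.52*|-0.31| = 1.4012; 3.65*|-1.04| = 3.796.
2 * sum of denominator = 2 * 7.0395 = 14.079.
dQ = --3.111 / 14.079 = 0.221 m^3/s.

0.221


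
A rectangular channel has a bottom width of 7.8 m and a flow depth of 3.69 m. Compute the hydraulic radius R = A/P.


For a rectangular section:
Flow area A = b * y = 7.8 * 3.69 = 28.78 m^2.
Wetted perimeter P = b + 2y = 7.8 + 2*3.69 = 15.18 m.
Hydraulic radius R = A/P = 28.78 / 15.18 = 1.896 m.

1.896


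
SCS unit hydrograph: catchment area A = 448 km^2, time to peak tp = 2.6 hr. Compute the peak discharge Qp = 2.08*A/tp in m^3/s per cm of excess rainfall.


SCS formula: Qp = 2.08 * A / tp.
Qp = 2.08 * 448 / 2.6
   = 931.84 / 2.6
   = 358.4 m^3/s per cm.

358.4


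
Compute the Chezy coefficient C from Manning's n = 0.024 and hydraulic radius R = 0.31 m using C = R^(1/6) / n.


The Chezy coefficient relates to Manning's n through C = R^(1/6) / n.
R^(1/6) = 0.31^(1/6) = 0.822672.
C = 0.822672 / 0.024 = 34.28 m^(1/2)/s.

34.28


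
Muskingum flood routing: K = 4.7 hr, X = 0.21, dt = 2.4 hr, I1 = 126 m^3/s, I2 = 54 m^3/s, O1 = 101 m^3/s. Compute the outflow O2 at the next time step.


Muskingum coefficients:
denom = 2*K*(1-X) + dt = 2*4.7*(1-0.21) + 2.4 = 9.826.
C0 = (dt - 2*K*X)/denom = (2.4 - 2*4.7*0.21)/9.826 = 0.0434.
C1 = (dt + 2*K*X)/denom = (2.4 + 2*4.7*0.21)/9.826 = 0.4451.
C2 = (2*K*(1-X) - dt)/denom = 0.5115.
O2 = C0*I2 + C1*I1 + C2*O1
   = 0.0434*54 + 0.4451*126 + 0.5115*101
   = 110.09 m^3/s.

110.09


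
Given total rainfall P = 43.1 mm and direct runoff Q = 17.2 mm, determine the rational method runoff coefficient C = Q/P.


The runoff coefficient C = runoff depth / rainfall depth.
C = 17.2 / 43.1
  = 0.3991.

0.3991


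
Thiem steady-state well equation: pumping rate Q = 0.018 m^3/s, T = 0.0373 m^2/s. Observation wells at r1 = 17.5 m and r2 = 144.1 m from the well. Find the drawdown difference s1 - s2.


Thiem equation: s1 - s2 = Q/(2*pi*T) * ln(r2/r1).
ln(r2/r1) = ln(144.1/17.5) = 2.1083.
Q/(2*pi*T) = 0.018 / (2*pi*0.0373) = 0.018 / 0.2344 = 0.0768.
s1 - s2 = 0.0768 * 2.1083 = 0.1619 m.

0.1619


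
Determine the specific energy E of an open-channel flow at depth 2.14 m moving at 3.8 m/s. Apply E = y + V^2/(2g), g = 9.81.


Specific energy E = y + V^2/(2g).
Velocity head = V^2/(2g) = 3.8^2 / (2*9.81) = 14.44 / 19.62 = 0.736 m.
E = 2.14 + 0.736 = 2.876 m.

2.876


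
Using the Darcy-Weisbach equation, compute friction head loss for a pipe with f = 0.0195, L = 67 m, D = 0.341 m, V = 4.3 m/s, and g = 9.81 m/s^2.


Darcy-Weisbach equation: h_f = f * (L/D) * V^2/(2g).
f * L/D = 0.0195 * 67/0.341 = 3.8314.
V^2/(2g) = 4.3^2 / (2*9.81) = 18.49 / 19.62 = 0.9424 m.
h_f = 3.8314 * 0.9424 = 3.611 m.

3.611


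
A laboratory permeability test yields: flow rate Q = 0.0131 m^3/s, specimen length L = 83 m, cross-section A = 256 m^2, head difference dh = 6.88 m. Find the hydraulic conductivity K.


From K = Q*L / (A*dh):
Numerator: Q*L = 0.0131 * 83 = 1.0873.
Denominator: A*dh = 256 * 6.88 = 1761.28.
K = 1.0873 / 1761.28 = 0.000617 m/s.

0.000617


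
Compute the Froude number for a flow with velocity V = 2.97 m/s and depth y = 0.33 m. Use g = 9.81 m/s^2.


The Froude number is defined as Fr = V / sqrt(g*y).
g*y = 9.81 * 0.33 = 3.2373.
sqrt(g*y) = sqrt(3.2373) = 1.7992.
Fr = 2.97 / 1.7992 = 1.6507.

1.6507


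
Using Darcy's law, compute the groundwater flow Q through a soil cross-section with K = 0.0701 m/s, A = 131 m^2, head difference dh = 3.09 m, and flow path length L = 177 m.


Darcy's law: Q = K * A * i, where i = dh/L.
Hydraulic gradient i = 3.09 / 177 = 0.017458.
Q = 0.0701 * 131 * 0.017458
  = 0.1603 m^3/s.

0.1603


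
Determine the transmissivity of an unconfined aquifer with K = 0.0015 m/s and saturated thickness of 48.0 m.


Transmissivity is defined as T = K * h.
T = 0.0015 * 48.0
  = 0.072 m^2/s.

0.072


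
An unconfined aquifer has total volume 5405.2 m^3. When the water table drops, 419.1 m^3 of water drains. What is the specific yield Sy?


Specific yield Sy = Volume drained / Total volume.
Sy = 419.1 / 5405.2
   = 0.0775.

0.0775


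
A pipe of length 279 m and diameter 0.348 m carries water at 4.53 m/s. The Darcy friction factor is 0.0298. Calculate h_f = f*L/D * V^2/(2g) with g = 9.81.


Darcy-Weisbach equation: h_f = f * (L/D) * V^2/(2g).
f * L/D = 0.0298 * 279/0.348 = 23.8914.
V^2/(2g) = 4.53^2 / (2*9.81) = 20.5209 / 19.62 = 1.0459 m.
h_f = 23.8914 * 1.0459 = 24.988 m.

24.988


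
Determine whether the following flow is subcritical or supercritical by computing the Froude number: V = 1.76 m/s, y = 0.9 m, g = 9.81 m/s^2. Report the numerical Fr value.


The Froude number is defined as Fr = V / sqrt(g*y).
g*y = 9.81 * 0.9 = 8.829.
sqrt(g*y) = sqrt(8.829) = 2.9714.
Fr = 1.76 / 2.9714 = 0.5923.
Since Fr < 1, the flow is subcritical.

0.5923


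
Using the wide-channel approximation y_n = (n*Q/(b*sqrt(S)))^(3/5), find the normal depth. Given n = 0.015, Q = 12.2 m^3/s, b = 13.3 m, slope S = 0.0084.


We use the wide-channel approximation y_n = (n*Q/(b*sqrt(S)))^(3/5).
sqrt(S) = sqrt(0.0084) = 0.091652.
Numerator: n*Q = 0.015 * 12.2 = 0.183.
Denominator: b*sqrt(S) = 13.3 * 0.091652 = 1.218972.
arg = 0.1501.
y_n = 0.1501^(3/5) = 0.3205 m.

0.3205


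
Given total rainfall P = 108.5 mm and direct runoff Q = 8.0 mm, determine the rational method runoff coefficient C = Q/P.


The runoff coefficient C = runoff depth / rainfall depth.
C = 8.0 / 108.5
  = 0.0737.

0.0737


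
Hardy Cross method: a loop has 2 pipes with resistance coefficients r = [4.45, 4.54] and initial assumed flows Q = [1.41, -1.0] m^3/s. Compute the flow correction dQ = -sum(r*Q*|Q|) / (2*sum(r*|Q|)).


Numerator terms (r*Q*|Q|): 4.45*1.41*|1.41| = 8.847; 4.54*-1.0*|-1.0| = -4.54.
Sum of numerator = 4.307.
Denominator terms (r*|Q|): 4.45*|1.41| = 6.2745; 4.54*|-1.0| = 4.54.
2 * sum of denominator = 2 * 10.8145 = 21.629.
dQ = -4.307 / 21.629 = -0.1991 m^3/s.

-0.1991


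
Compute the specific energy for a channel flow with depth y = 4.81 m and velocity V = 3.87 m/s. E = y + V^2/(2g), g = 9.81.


Specific energy E = y + V^2/(2g).
Velocity head = V^2/(2g) = 3.87^2 / (2*9.81) = 14.9769 / 19.62 = 0.7633 m.
E = 4.81 + 0.7633 = 5.5733 m.

5.5733


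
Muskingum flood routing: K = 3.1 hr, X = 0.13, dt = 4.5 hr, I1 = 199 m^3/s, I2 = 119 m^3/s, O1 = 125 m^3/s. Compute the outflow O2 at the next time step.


Muskingum coefficients:
denom = 2*K*(1-X) + dt = 2*3.1*(1-0.13) + 4.5 = 9.894.
C0 = (dt - 2*K*X)/denom = (4.5 - 2*3.1*0.13)/9.894 = 0.3734.
C1 = (dt + 2*K*X)/denom = (4.5 + 2*3.1*0.13)/9.894 = 0.5363.
C2 = (2*K*(1-X) - dt)/denom = 0.0904.
O2 = C0*I2 + C1*I1 + C2*O1
   = 0.3734*119 + 0.5363*199 + 0.0904*125
   = 162.44 m^3/s.

162.44


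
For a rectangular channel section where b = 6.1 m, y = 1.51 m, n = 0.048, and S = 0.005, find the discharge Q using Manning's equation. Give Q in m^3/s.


For a rectangular channel, the cross-sectional area A = b * y = 6.1 * 1.51 = 9.21 m^2.
The wetted perimeter P = b + 2y = 6.1 + 2*1.51 = 9.12 m.
Hydraulic radius R = A/P = 9.21/9.12 = 1.01 m.
Velocity V = (1/n)*R^(2/3)*S^(1/2) = (1/0.048)*1.01^(2/3)*0.005^(1/2) = 1.4829 m/s.
Discharge Q = A * V = 9.21 * 1.4829 = 13.659 m^3/s.

13.659


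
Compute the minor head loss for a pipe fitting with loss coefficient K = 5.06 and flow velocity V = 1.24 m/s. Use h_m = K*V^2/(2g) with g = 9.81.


Minor loss formula: h_m = K * V^2/(2g).
V^2 = 1.24^2 = 1.5376.
V^2/(2g) = 1.5376 / 19.62 = 0.0784 m.
h_m = 5.06 * 0.0784 = 0.3965 m.

0.3965


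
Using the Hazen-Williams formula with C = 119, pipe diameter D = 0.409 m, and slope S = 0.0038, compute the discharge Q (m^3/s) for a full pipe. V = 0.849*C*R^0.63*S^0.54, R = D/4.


For a full circular pipe, R = D/4 = 0.409/4 = 0.1022 m.
V = 0.849 * 119 * 0.1022^0.63 * 0.0038^0.54
  = 0.849 * 119 * 0.237732 * 0.049327
  = 1.1847 m/s.
Pipe area A = pi*D^2/4 = pi*0.409^2/4 = 0.1314 m^2.
Q = A * V = 0.1314 * 1.1847 = 0.1557 m^3/s.

0.1557


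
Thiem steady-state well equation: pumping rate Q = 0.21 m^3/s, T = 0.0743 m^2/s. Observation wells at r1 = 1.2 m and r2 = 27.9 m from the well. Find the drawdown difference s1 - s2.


Thiem equation: s1 - s2 = Q/(2*pi*T) * ln(r2/r1).
ln(r2/r1) = ln(27.9/1.2) = 3.1463.
Q/(2*pi*T) = 0.21 / (2*pi*0.0743) = 0.21 / 0.4668 = 0.4498.
s1 - s2 = 0.4498 * 3.1463 = 1.4153 m.

1.4153


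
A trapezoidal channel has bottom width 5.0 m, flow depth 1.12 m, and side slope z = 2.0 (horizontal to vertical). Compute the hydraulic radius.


For a trapezoidal section with side slope z:
A = (b + z*y)*y = (5.0 + 2.0*1.12)*1.12 = 8.109 m^2.
P = b + 2*y*sqrt(1 + z^2) = 5.0 + 2*1.12*sqrt(1 + 2.0^2) = 10.009 m.
R = A/P = 8.109 / 10.009 = 0.8102 m.

0.8102


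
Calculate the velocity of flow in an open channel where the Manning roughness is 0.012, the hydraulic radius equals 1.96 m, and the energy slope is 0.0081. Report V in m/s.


Manning's equation gives V = (1/n) * R^(2/3) * S^(1/2).
First, compute R^(2/3) = 1.96^(2/3) = 1.5662.
Next, S^(1/2) = 0.0081^(1/2) = 0.09.
Then 1/n = 1/0.012 = 83.33.
V = 83.33 * 1.5662 * 0.09 = 11.7462 m/s.

11.7462


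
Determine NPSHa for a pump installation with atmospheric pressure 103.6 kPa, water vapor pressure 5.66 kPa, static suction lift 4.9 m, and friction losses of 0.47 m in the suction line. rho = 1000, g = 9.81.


NPSHa = p_atm/(rho*g) - z_s - hf_s - p_vap/(rho*g).
p_atm/(rho*g) = 103.6*1000 / (1000*9.81) = 10.561 m.
p_vap/(rho*g) = 5.66*1000 / (1000*9.81) = 0.577 m.
NPSHa = 10.561 - 4.9 - 0.47 - 0.577
      = 4.61 m.

4.61


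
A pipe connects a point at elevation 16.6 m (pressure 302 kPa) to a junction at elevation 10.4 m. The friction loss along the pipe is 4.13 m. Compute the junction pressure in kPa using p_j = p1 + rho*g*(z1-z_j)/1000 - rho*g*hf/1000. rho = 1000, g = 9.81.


Junction pressure: p_j = p1 + rho*g*(z1 - z_j)/1000 - rho*g*hf/1000.
Elevation term = 1000*9.81*(16.6 - 10.4)/1000 = 60.822 kPa.
Friction term = 1000*9.81*4.13/1000 = 40.515 kPa.
p_j = 302 + 60.822 - 40.515 = 322.31 kPa.

322.31


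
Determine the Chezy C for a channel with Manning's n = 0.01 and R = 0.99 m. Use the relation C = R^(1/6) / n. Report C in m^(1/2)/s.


The Chezy coefficient relates to Manning's n through C = R^(1/6) / n.
R^(1/6) = 0.99^(1/6) = 0.998326.
C = 0.998326 / 0.01 = 99.83 m^(1/2)/s.

99.83


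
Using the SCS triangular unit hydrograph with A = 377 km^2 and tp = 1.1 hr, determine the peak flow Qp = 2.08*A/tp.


SCS formula: Qp = 2.08 * A / tp.
Qp = 2.08 * 377 / 1.1
   = 784.16 / 1.1
   = 712.87 m^3/s per cm.

712.87


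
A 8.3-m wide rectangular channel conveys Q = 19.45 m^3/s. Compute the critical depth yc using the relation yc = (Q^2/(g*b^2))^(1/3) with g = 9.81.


Using yc = (Q^2 / (g * b^2))^(1/3):
Q^2 = 19.45^2 = 378.3.
g * b^2 = 9.81 * 8.3^2 = 9.81 * 68.89 = 675.81.
Q^2 / (g*b^2) = 378.3 / 675.81 = 0.5598.
yc = 0.5598^(1/3) = 0.8241 m.

0.8241


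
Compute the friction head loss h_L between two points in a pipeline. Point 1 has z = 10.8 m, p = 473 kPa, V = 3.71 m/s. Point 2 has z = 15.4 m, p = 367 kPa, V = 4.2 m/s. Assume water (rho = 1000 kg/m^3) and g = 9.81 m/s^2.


Total head at each section: H = z + p/(rho*g) + V^2/(2g).
H1 = 10.8 + 473*1000/(1000*9.81) + 3.71^2/(2*9.81)
   = 10.8 + 48.216 + 0.7015
   = 59.718 m.
H2 = 15.4 + 367*1000/(1000*9.81) + 4.2^2/(2*9.81)
   = 15.4 + 37.411 + 0.8991
   = 53.71 m.
h_L = H1 - H2 = 59.718 - 53.71 = 6.008 m.

6.008


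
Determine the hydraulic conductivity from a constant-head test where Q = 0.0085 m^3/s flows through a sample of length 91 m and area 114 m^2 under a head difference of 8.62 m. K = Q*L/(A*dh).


From K = Q*L / (A*dh):
Numerator: Q*L = 0.0085 * 91 = 0.7735.
Denominator: A*dh = 114 * 8.62 = 982.68.
K = 0.7735 / 982.68 = 0.000787 m/s.

0.000787


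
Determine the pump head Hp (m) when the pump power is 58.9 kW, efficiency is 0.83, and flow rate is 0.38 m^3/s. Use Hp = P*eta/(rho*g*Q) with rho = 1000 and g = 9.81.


Pump head formula: Hp = P * eta / (rho * g * Q).
Numerator: P * eta = 58.9 * 1000 * 0.83 = 48887.0 W.
Denominator: rho * g * Q = 1000 * 9.81 * 0.38 = 3727.8.
Hp = 48887.0 / 3727.8 = 13.11 m.

13.11


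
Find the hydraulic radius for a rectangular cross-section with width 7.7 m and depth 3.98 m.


For a rectangular section:
Flow area A = b * y = 7.7 * 3.98 = 30.65 m^2.
Wetted perimeter P = b + 2y = 7.7 + 2*3.98 = 15.66 m.
Hydraulic radius R = A/P = 30.65 / 15.66 = 1.957 m.

1.957


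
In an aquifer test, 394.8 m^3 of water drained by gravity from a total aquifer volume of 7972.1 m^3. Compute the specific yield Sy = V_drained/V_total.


Specific yield Sy = Volume drained / Total volume.
Sy = 394.8 / 7972.1
   = 0.0495.

0.0495


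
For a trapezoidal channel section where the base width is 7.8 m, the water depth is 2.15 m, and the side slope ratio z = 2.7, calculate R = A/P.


For a trapezoidal section with side slope z:
A = (b + z*y)*y = (7.8 + 2.7*2.15)*2.15 = 29.251 m^2.
P = b + 2*y*sqrt(1 + z^2) = 7.8 + 2*2.15*sqrt(1 + 2.7^2) = 20.181 m.
R = A/P = 29.251 / 20.181 = 1.4494 m.

1.4494


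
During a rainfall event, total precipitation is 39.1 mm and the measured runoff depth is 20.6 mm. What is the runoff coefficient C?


The runoff coefficient C = runoff depth / rainfall depth.
C = 20.6 / 39.1
  = 0.5269.

0.5269


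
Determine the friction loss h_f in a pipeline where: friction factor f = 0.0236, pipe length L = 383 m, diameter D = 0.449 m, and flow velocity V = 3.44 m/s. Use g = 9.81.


Darcy-Weisbach equation: h_f = f * (L/D) * V^2/(2g).
f * L/D = 0.0236 * 383/0.449 = 20.131.
V^2/(2g) = 3.44^2 / (2*9.81) = 11.8336 / 19.62 = 0.6031 m.
h_f = 20.131 * 0.6031 = 12.142 m.

12.142


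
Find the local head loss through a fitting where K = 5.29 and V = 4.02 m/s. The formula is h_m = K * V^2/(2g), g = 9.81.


Minor loss formula: h_m = K * V^2/(2g).
V^2 = 4.02^2 = 16.1604.
V^2/(2g) = 16.1604 / 19.62 = 0.8237 m.
h_m = 5.29 * 0.8237 = 4.3572 m.

4.3572


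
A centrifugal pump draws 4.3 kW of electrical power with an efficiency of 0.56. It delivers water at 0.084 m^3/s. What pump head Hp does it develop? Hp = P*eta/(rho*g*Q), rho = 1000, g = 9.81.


Pump head formula: Hp = P * eta / (rho * g * Q).
Numerator: P * eta = 4.3 * 1000 * 0.56 = 2408.0 W.
Denominator: rho * g * Q = 1000 * 9.81 * 0.084 = 824.04.
Hp = 2408.0 / 824.04 = 2.92 m.

2.92


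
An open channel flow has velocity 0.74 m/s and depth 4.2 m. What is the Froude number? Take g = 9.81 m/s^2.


The Froude number is defined as Fr = V / sqrt(g*y).
g*y = 9.81 * 4.2 = 41.202.
sqrt(g*y) = sqrt(41.202) = 6.4189.
Fr = 0.74 / 6.4189 = 0.1153.

0.1153


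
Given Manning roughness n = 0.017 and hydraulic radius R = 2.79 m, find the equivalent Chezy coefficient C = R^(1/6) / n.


The Chezy coefficient relates to Manning's n through C = R^(1/6) / n.
R^(1/6) = 2.79^(1/6) = 1.186499.
C = 1.186499 / 0.017 = 69.79 m^(1/2)/s.

69.79


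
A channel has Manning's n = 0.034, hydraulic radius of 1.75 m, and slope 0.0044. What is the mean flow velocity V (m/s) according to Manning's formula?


Manning's equation gives V = (1/n) * R^(2/3) * S^(1/2).
First, compute R^(2/3) = 1.75^(2/3) = 1.4522.
Next, S^(1/2) = 0.0044^(1/2) = 0.066332.
Then 1/n = 1/0.034 = 29.41.
V = 29.41 * 1.4522 * 0.066332 = 2.8332 m/s.

2.8332


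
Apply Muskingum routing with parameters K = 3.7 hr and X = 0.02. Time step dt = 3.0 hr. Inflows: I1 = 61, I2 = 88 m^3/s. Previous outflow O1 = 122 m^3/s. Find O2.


Muskingum coefficients:
denom = 2*K*(1-X) + dt = 2*3.7*(1-0.02) + 3.0 = 10.252.
C0 = (dt - 2*K*X)/denom = (3.0 - 2*3.7*0.02)/10.252 = 0.2782.
C1 = (dt + 2*K*X)/denom = (3.0 + 2*3.7*0.02)/10.252 = 0.3071.
C2 = (2*K*(1-X) - dt)/denom = 0.4147.
O2 = C0*I2 + C1*I1 + C2*O1
   = 0.2782*88 + 0.3071*61 + 0.4147*122
   = 93.81 m^3/s.

93.81


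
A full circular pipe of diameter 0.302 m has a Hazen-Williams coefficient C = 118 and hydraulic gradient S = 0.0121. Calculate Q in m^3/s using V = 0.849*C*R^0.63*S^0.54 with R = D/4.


For a full circular pipe, R = D/4 = 0.302/4 = 0.0755 m.
V = 0.849 * 118 * 0.0755^0.63 * 0.0121^0.54
  = 0.849 * 118 * 0.196384 * 0.092194
  = 1.8138 m/s.
Pipe area A = pi*D^2/4 = pi*0.302^2/4 = 0.0716 m^2.
Q = A * V = 0.0716 * 1.8138 = 0.1299 m^3/s.

0.1299


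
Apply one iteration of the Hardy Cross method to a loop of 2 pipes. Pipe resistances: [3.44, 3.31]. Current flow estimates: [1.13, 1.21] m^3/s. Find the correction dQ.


Numerator terms (r*Q*|Q|): 3.44*1.13*|1.13| = 4.3925; 3.31*1.21*|1.21| = 4.8462.
Sum of numerator = 9.2387.
Denominator terms (r*|Q|): 3.44*|1.13| = 3.8872; 3.31*|1.21| = 4.0051.
2 * sum of denominator = 2 * 7.8923 = 15.7846.
dQ = -9.2387 / 15.7846 = -0.5853 m^3/s.

-0.5853


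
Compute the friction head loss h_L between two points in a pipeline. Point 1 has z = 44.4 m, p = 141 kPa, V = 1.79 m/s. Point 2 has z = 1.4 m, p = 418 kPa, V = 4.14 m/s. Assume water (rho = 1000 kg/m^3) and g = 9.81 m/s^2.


Total head at each section: H = z + p/(rho*g) + V^2/(2g).
H1 = 44.4 + 141*1000/(1000*9.81) + 1.79^2/(2*9.81)
   = 44.4 + 14.373 + 0.1633
   = 58.936 m.
H2 = 1.4 + 418*1000/(1000*9.81) + 4.14^2/(2*9.81)
   = 1.4 + 42.61 + 0.8736
   = 44.883 m.
h_L = H1 - H2 = 58.936 - 44.883 = 14.053 m.

14.053


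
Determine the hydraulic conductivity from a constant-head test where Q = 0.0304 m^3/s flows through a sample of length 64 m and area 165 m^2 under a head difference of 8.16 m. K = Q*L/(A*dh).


From K = Q*L / (A*dh):
Numerator: Q*L = 0.0304 * 64 = 1.9456.
Denominator: A*dh = 165 * 8.16 = 1346.4.
K = 1.9456 / 1346.4 = 0.001445 m/s.

0.001445


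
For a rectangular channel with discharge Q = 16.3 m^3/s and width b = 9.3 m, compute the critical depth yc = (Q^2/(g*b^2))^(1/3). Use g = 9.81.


Using yc = (Q^2 / (g * b^2))^(1/3):
Q^2 = 16.3^2 = 265.69.
g * b^2 = 9.81 * 9.3^2 = 9.81 * 86.49 = 848.47.
Q^2 / (g*b^2) = 265.69 / 848.47 = 0.3131.
yc = 0.3131^(1/3) = 0.6791 m.

0.6791


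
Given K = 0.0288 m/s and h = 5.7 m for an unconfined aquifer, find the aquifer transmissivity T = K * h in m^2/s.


Transmissivity is defined as T = K * h.
T = 0.0288 * 5.7
  = 0.1642 m^2/s.

0.1642


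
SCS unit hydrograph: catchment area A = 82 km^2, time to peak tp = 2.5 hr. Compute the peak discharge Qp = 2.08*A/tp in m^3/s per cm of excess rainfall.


SCS formula: Qp = 2.08 * A / tp.
Qp = 2.08 * 82 / 2.5
   = 170.56 / 2.5
   = 68.22 m^3/s per cm.

68.22


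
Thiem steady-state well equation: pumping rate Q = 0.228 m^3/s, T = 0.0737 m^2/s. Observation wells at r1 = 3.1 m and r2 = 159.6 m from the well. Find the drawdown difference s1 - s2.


Thiem equation: s1 - s2 = Q/(2*pi*T) * ln(r2/r1).
ln(r2/r1) = ln(159.6/3.1) = 3.9413.
Q/(2*pi*T) = 0.228 / (2*pi*0.0737) = 0.228 / 0.4631 = 0.4924.
s1 - s2 = 0.4924 * 3.9413 = 1.9405 m.

1.9405


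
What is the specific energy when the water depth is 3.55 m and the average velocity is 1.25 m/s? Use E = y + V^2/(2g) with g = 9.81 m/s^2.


Specific energy E = y + V^2/(2g).
Velocity head = V^2/(2g) = 1.25^2 / (2*9.81) = 1.5625 / 19.62 = 0.0796 m.
E = 3.55 + 0.0796 = 3.6296 m.

3.6296


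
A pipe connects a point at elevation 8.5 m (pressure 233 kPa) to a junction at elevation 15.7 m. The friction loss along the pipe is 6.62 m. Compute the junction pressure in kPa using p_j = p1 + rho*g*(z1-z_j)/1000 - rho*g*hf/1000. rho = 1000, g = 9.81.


Junction pressure: p_j = p1 + rho*g*(z1 - z_j)/1000 - rho*g*hf/1000.
Elevation term = 1000*9.81*(8.5 - 15.7)/1000 = -70.632 kPa.
Friction term = 1000*9.81*6.62/1000 = 64.942 kPa.
p_j = 233 + -70.632 - 64.942 = 97.43 kPa.

97.43


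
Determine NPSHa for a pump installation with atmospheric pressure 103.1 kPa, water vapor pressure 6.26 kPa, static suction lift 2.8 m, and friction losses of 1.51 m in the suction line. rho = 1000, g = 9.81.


NPSHa = p_atm/(rho*g) - z_s - hf_s - p_vap/(rho*g).
p_atm/(rho*g) = 103.1*1000 / (1000*9.81) = 10.51 m.
p_vap/(rho*g) = 6.26*1000 / (1000*9.81) = 0.638 m.
NPSHa = 10.51 - 2.8 - 1.51 - 0.638
      = 5.56 m.

5.56


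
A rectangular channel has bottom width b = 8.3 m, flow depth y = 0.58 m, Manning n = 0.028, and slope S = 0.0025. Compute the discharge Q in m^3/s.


For a rectangular channel, the cross-sectional area A = b * y = 8.3 * 0.58 = 4.81 m^2.
The wetted perimeter P = b + 2y = 8.3 + 2*0.58 = 9.46 m.
Hydraulic radius R = A/P = 4.81/9.46 = 0.5089 m.
Velocity V = (1/n)*R^(2/3)*S^(1/2) = (1/0.028)*0.5089^(2/3)*0.0025^(1/2) = 1.1382 m/s.
Discharge Q = A * V = 4.81 * 1.1382 = 5.479 m^3/s.

5.479


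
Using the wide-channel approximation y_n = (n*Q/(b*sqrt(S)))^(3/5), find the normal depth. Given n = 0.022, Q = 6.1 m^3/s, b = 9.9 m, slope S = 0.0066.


We use the wide-channel approximation y_n = (n*Q/(b*sqrt(S)))^(3/5).
sqrt(S) = sqrt(0.0066) = 0.08124.
Numerator: n*Q = 0.022 * 6.1 = 0.1342.
Denominator: b*sqrt(S) = 9.9 * 0.08124 = 0.804276.
arg = 0.1669.
y_n = 0.1669^(3/5) = 0.3415 m.

0.3415


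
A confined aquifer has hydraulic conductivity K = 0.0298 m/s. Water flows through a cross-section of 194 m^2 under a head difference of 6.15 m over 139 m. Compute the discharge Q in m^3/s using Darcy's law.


Darcy's law: Q = K * A * i, where i = dh/L.
Hydraulic gradient i = 6.15 / 139 = 0.044245.
Q = 0.0298 * 194 * 0.044245
  = 0.2558 m^3/s.

0.2558


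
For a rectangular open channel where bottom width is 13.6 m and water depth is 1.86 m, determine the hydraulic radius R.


For a rectangular section:
Flow area A = b * y = 13.6 * 1.86 = 25.3 m^2.
Wetted perimeter P = b + 2y = 13.6 + 2*1.86 = 17.32 m.
Hydraulic radius R = A/P = 25.3 / 17.32 = 1.4605 m.

1.4605


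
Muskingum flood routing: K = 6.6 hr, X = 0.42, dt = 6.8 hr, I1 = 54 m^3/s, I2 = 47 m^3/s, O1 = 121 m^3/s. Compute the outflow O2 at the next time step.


Muskingum coefficients:
denom = 2*K*(1-X) + dt = 2*6.6*(1-0.42) + 6.8 = 14.456.
C0 = (dt - 2*K*X)/denom = (6.8 - 2*6.6*0.42)/14.456 = 0.0869.
C1 = (dt + 2*K*X)/denom = (6.8 + 2*6.6*0.42)/14.456 = 0.8539.
C2 = (2*K*(1-X) - dt)/denom = 0.0592.
O2 = C0*I2 + C1*I1 + C2*O1
   = 0.0869*47 + 0.8539*54 + 0.0592*121
   = 57.36 m^3/s.

57.36


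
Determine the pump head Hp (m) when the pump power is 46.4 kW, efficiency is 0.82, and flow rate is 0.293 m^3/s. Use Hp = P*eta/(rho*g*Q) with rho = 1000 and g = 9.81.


Pump head formula: Hp = P * eta / (rho * g * Q).
Numerator: P * eta = 46.4 * 1000 * 0.82 = 38048.0 W.
Denominator: rho * g * Q = 1000 * 9.81 * 0.293 = 2874.33.
Hp = 38048.0 / 2874.33 = 13.24 m.

13.24


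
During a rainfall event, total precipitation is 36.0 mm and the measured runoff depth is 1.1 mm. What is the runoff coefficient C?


The runoff coefficient C = runoff depth / rainfall depth.
C = 1.1 / 36.0
  = 0.0306.

0.0306


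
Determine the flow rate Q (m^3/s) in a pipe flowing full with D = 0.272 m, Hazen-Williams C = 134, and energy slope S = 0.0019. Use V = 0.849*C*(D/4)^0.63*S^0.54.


For a full circular pipe, R = D/4 = 0.272/4 = 0.068 m.
V = 0.849 * 134 * 0.068^0.63 * 0.0019^0.54
  = 0.849 * 134 * 0.183857 * 0.033926
  = 0.7096 m/s.
Pipe area A = pi*D^2/4 = pi*0.272^2/4 = 0.0581 m^2.
Q = A * V = 0.0581 * 0.7096 = 0.0412 m^3/s.

0.0412


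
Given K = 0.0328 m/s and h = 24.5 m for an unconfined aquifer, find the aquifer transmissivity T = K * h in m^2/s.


Transmissivity is defined as T = K * h.
T = 0.0328 * 24.5
  = 0.8036 m^2/s.

0.8036


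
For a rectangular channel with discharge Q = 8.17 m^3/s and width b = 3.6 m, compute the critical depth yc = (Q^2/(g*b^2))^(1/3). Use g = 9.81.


Using yc = (Q^2 / (g * b^2))^(1/3):
Q^2 = 8.17^2 = 66.75.
g * b^2 = 9.81 * 3.6^2 = 9.81 * 12.96 = 127.14.
Q^2 / (g*b^2) = 66.75 / 127.14 = 0.525.
yc = 0.525^(1/3) = 0.8067 m.

0.8067


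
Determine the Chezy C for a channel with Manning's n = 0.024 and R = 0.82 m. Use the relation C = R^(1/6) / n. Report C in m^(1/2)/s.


The Chezy coefficient relates to Manning's n through C = R^(1/6) / n.
R^(1/6) = 0.82^(1/6) = 0.967466.
C = 0.967466 / 0.024 = 40.31 m^(1/2)/s.

40.31


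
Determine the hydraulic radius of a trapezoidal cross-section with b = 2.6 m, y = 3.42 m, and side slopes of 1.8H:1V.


For a trapezoidal section with side slope z:
A = (b + z*y)*y = (2.6 + 1.8*3.42)*3.42 = 29.946 m^2.
P = b + 2*y*sqrt(1 + z^2) = 2.6 + 2*3.42*sqrt(1 + 1.8^2) = 16.684 m.
R = A/P = 29.946 / 16.684 = 1.7948 m.

1.7948


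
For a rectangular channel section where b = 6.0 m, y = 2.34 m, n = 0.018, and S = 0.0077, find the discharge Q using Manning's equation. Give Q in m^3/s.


For a rectangular channel, the cross-sectional area A = b * y = 6.0 * 2.34 = 14.04 m^2.
The wetted perimeter P = b + 2y = 6.0 + 2*2.34 = 10.68 m.
Hydraulic radius R = A/P = 14.04/10.68 = 1.3146 m.
Velocity V = (1/n)*R^(2/3)*S^(1/2) = (1/0.018)*1.3146^(2/3)*0.0077^(1/2) = 5.8502 m/s.
Discharge Q = A * V = 14.04 * 5.8502 = 82.137 m^3/s.

82.137


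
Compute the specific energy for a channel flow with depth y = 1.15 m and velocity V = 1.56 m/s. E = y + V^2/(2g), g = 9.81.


Specific energy E = y + V^2/(2g).
Velocity head = V^2/(2g) = 1.56^2 / (2*9.81) = 2.4336 / 19.62 = 0.124 m.
E = 1.15 + 0.124 = 1.274 m.

1.274


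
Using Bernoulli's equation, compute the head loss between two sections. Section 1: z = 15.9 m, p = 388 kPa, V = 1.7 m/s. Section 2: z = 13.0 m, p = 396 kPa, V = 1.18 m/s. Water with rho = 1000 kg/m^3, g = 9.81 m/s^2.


Total head at each section: H = z + p/(rho*g) + V^2/(2g).
H1 = 15.9 + 388*1000/(1000*9.81) + 1.7^2/(2*9.81)
   = 15.9 + 39.551 + 0.1473
   = 55.599 m.
H2 = 13.0 + 396*1000/(1000*9.81) + 1.18^2/(2*9.81)
   = 13.0 + 40.367 + 0.071
   = 53.438 m.
h_L = H1 - H2 = 55.599 - 53.438 = 2.161 m.

2.161


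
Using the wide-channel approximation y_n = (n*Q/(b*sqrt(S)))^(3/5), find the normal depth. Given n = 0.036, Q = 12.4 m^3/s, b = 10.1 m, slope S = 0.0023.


We use the wide-channel approximation y_n = (n*Q/(b*sqrt(S)))^(3/5).
sqrt(S) = sqrt(0.0023) = 0.047958.
Numerator: n*Q = 0.036 * 12.4 = 0.4464.
Denominator: b*sqrt(S) = 10.1 * 0.047958 = 0.484376.
arg = 0.9216.
y_n = 0.9216^(3/5) = 0.9522 m.

0.9522


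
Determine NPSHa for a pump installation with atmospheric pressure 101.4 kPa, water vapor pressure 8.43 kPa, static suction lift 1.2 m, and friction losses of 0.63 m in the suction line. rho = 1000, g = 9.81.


NPSHa = p_atm/(rho*g) - z_s - hf_s - p_vap/(rho*g).
p_atm/(rho*g) = 101.4*1000 / (1000*9.81) = 10.336 m.
p_vap/(rho*g) = 8.43*1000 / (1000*9.81) = 0.859 m.
NPSHa = 10.336 - 1.2 - 0.63 - 0.859
      = 7.65 m.

7.65


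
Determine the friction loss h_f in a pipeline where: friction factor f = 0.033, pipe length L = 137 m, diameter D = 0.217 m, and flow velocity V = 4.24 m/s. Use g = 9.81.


Darcy-Weisbach equation: h_f = f * (L/D) * V^2/(2g).
f * L/D = 0.033 * 137/0.217 = 20.8341.
V^2/(2g) = 4.24^2 / (2*9.81) = 17.9776 / 19.62 = 0.9163 m.
h_f = 20.8341 * 0.9163 = 19.09 m.

19.09


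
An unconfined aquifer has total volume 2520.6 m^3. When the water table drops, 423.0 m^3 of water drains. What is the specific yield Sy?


Specific yield Sy = Volume drained / Total volume.
Sy = 423.0 / 2520.6
   = 0.1678.

0.1678


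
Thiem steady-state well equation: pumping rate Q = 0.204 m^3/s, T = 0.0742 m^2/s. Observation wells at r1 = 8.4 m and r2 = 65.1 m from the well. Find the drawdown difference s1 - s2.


Thiem equation: s1 - s2 = Q/(2*pi*T) * ln(r2/r1).
ln(r2/r1) = ln(65.1/8.4) = 2.0477.
Q/(2*pi*T) = 0.204 / (2*pi*0.0742) = 0.204 / 0.4662 = 0.4376.
s1 - s2 = 0.4376 * 2.0477 = 0.896 m.

0.896


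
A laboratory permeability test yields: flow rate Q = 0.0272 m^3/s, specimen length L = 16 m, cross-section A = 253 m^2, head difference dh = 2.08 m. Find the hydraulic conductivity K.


From K = Q*L / (A*dh):
Numerator: Q*L = 0.0272 * 16 = 0.4352.
Denominator: A*dh = 253 * 2.08 = 526.24.
K = 0.4352 / 526.24 = 0.000827 m/s.

0.000827


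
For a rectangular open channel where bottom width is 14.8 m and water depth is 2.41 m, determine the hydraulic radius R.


For a rectangular section:
Flow area A = b * y = 14.8 * 2.41 = 35.67 m^2.
Wetted perimeter P = b + 2y = 14.8 + 2*2.41 = 19.62 m.
Hydraulic radius R = A/P = 35.67 / 19.62 = 1.8179 m.

1.8179


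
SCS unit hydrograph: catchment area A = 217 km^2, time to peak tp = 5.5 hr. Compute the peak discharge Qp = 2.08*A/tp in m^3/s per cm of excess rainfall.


SCS formula: Qp = 2.08 * A / tp.
Qp = 2.08 * 217 / 5.5
   = 451.36 / 5.5
   = 82.07 m^3/s per cm.

82.07


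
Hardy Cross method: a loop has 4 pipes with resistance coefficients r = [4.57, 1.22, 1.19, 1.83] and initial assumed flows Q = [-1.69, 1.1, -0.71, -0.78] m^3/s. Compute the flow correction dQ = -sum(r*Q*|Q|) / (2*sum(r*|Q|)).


Numerator terms (r*Q*|Q|): 4.57*-1.69*|-1.69| = -13.0524; 1.22*1.1*|1.1| = 1.4762; 1.19*-0.71*|-0.71| = -0.5999; 1.83*-0.78*|-0.78| = -1.1134.
Sum of numerator = -13.2894.
Denominator terms (r*|Q|): 4.57*|-1.69| = 7.7233; 1.22*|1.1| = 1.342; 1.19*|-0.71| = 0.8449; 1.83*|-0.78| = 1.4274.
2 * sum of denominator = 2 * 11.3376 = 22.6752.
dQ = --13.2894 / 22.6752 = 0.5861 m^3/s.

0.5861


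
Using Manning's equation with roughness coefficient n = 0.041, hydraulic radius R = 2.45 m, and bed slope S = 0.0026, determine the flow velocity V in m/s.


Manning's equation gives V = (1/n) * R^(2/3) * S^(1/2).
First, compute R^(2/3) = 2.45^(2/3) = 1.8174.
Next, S^(1/2) = 0.0026^(1/2) = 0.05099.
Then 1/n = 1/0.041 = 24.39.
V = 24.39 * 1.8174 * 0.05099 = 2.2602 m/s.

2.2602


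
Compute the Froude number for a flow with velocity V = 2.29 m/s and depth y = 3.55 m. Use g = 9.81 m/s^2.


The Froude number is defined as Fr = V / sqrt(g*y).
g*y = 9.81 * 3.55 = 34.8255.
sqrt(g*y) = sqrt(34.8255) = 5.9013.
Fr = 2.29 / 5.9013 = 0.388.

0.388


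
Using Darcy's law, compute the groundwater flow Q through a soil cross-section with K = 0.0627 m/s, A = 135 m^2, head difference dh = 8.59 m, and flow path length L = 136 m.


Darcy's law: Q = K * A * i, where i = dh/L.
Hydraulic gradient i = 8.59 / 136 = 0.063162.
Q = 0.0627 * 135 * 0.063162
  = 0.5346 m^3/s.

0.5346


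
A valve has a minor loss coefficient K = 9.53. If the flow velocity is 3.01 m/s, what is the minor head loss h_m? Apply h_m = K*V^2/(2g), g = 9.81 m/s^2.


Minor loss formula: h_m = K * V^2/(2g).
V^2 = 3.01^2 = 9.0601.
V^2/(2g) = 9.0601 / 19.62 = 0.4618 m.
h_m = 9.53 * 0.4618 = 4.4008 m.

4.4008


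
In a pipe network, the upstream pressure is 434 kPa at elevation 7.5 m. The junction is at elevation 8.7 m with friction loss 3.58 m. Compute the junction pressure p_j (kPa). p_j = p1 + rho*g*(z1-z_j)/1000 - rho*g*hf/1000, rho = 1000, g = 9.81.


Junction pressure: p_j = p1 + rho*g*(z1 - z_j)/1000 - rho*g*hf/1000.
Elevation term = 1000*9.81*(7.5 - 8.7)/1000 = -11.772 kPa.
Friction term = 1000*9.81*3.58/1000 = 35.12 kPa.
p_j = 434 + -11.772 - 35.12 = 387.11 kPa.

387.11


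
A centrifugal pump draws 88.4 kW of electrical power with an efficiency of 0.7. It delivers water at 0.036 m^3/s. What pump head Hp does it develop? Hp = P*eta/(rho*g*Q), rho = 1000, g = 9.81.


Pump head formula: Hp = P * eta / (rho * g * Q).
Numerator: P * eta = 88.4 * 1000 * 0.7 = 61880.0 W.
Denominator: rho * g * Q = 1000 * 9.81 * 0.036 = 353.16.
Hp = 61880.0 / 353.16 = 175.22 m.

175.22


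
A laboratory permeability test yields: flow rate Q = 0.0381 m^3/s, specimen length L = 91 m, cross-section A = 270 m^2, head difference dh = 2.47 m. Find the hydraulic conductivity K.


From K = Q*L / (A*dh):
Numerator: Q*L = 0.0381 * 91 = 3.4671.
Denominator: A*dh = 270 * 2.47 = 666.9.
K = 3.4671 / 666.9 = 0.005199 m/s.

0.005199


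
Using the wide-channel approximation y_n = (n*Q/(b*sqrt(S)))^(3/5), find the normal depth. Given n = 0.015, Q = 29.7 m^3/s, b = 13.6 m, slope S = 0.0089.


We use the wide-channel approximation y_n = (n*Q/(b*sqrt(S)))^(3/5).
sqrt(S) = sqrt(0.0089) = 0.09434.
Numerator: n*Q = 0.015 * 29.7 = 0.4455.
Denominator: b*sqrt(S) = 13.6 * 0.09434 = 1.283024.
arg = 0.3472.
y_n = 0.3472^(3/5) = 0.5301 m.

0.5301


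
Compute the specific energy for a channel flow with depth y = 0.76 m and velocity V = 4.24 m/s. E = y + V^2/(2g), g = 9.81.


Specific energy E = y + V^2/(2g).
Velocity head = V^2/(2g) = 4.24^2 / (2*9.81) = 17.9776 / 19.62 = 0.9163 m.
E = 0.76 + 0.9163 = 1.6763 m.

1.6763


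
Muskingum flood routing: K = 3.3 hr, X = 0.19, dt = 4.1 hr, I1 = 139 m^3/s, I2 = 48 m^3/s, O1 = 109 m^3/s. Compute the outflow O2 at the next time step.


Muskingum coefficients:
denom = 2*K*(1-X) + dt = 2*3.3*(1-0.19) + 4.1 = 9.446.
C0 = (dt - 2*K*X)/denom = (4.1 - 2*3.3*0.19)/9.446 = 0.3013.
C1 = (dt + 2*K*X)/denom = (4.1 + 2*3.3*0.19)/9.446 = 0.5668.
C2 = (2*K*(1-X) - dt)/denom = 0.1319.
O2 = C0*I2 + C1*I1 + C2*O1
   = 0.3013*48 + 0.5668*139 + 0.1319*109
   = 107.63 m^3/s.

107.63


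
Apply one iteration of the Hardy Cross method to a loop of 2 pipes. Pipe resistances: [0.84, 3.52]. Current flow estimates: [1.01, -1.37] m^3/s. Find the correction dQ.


Numerator terms (r*Q*|Q|): 0.84*1.01*|1.01| = 0.8569; 3.52*-1.37*|-1.37| = -6.6067.
Sum of numerator = -5.7498.
Denominator terms (r*|Q|): 0.84*|1.01| = 0.8484; 3.52*|-1.37| = 4.8224.
2 * sum of denominator = 2 * 5.6708 = 11.3416.
dQ = --5.7498 / 11.3416 = 0.507 m^3/s.

0.507


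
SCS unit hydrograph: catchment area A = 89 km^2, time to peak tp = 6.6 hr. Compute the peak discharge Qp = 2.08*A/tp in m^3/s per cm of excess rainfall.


SCS formula: Qp = 2.08 * A / tp.
Qp = 2.08 * 89 / 6.6
   = 185.12 / 6.6
   = 28.05 m^3/s per cm.

28.05


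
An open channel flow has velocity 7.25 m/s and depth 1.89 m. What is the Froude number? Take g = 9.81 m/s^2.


The Froude number is defined as Fr = V / sqrt(g*y).
g*y = 9.81 * 1.89 = 18.5409.
sqrt(g*y) = sqrt(18.5409) = 4.3059.
Fr = 7.25 / 4.3059 = 1.6837.

1.6837


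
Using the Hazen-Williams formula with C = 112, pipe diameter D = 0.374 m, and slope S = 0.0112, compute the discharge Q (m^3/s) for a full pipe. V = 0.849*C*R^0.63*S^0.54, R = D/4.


For a full circular pipe, R = D/4 = 0.374/4 = 0.0935 m.
V = 0.849 * 112 * 0.0935^0.63 * 0.0112^0.54
  = 0.849 * 112 * 0.224704 * 0.088426
  = 1.8894 m/s.
Pipe area A = pi*D^2/4 = pi*0.374^2/4 = 0.1099 m^2.
Q = A * V = 0.1099 * 1.8894 = 0.2076 m^3/s.

0.2076
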